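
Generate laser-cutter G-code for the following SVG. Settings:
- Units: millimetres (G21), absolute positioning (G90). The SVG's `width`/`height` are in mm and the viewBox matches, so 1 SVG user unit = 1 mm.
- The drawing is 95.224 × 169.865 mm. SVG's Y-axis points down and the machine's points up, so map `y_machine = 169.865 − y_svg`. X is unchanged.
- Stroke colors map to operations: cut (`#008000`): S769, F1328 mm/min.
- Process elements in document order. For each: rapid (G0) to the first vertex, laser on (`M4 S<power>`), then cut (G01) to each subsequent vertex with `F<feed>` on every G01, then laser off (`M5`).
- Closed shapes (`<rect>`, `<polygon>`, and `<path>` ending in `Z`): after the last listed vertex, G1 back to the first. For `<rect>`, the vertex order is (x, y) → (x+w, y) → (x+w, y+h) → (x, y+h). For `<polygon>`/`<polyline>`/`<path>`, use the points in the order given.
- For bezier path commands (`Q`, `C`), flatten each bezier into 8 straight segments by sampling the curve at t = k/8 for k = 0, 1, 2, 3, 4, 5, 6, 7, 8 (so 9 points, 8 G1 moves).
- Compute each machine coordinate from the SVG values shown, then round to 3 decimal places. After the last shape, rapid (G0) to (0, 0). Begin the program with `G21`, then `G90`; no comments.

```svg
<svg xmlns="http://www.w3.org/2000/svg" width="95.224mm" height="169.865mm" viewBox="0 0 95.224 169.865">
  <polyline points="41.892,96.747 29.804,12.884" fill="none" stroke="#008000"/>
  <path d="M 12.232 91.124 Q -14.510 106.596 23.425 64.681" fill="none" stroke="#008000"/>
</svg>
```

G21
G90
G0 X41.892 Y73.118
M4 S769
G01 X29.804 Y156.981 F1328
M5
G0 X12.232 Y78.741
M4 S769
G01 X6.557 Y75.770 F1328
G01 X2.903 Y74.592 F1328
G01 X1.271 Y75.207 F1328
G01 X1.659 Y77.616 F1328
G01 X4.069 Y81.818 F1328
G01 X8.500 Y87.813 F1328
G01 X14.952 Y95.602 F1328
G01 X23.425 Y105.184 F1328
M5
G0 X0.000 Y0.000

viewBox `0 0 95.224 169.865` with mm width/height → 1 unit = 1 mm. Flip: y_m = 169.865 − y_svg.

**Shape 1** — `<polyline>` line segment, stroke `#008000` → cut (S769, F1328). Machine vertices: (41.892,73.118) → (29.804,156.981). Open path.

**Shape 2** — `<path>` quadratic bezier, stroke `#008000` → cut (S769, F1328). Control points (SVG): P0=(12.232,91.124), P1=(-14.510,106.596), P2=(23.425,64.681); sampled at t=k/8. Machine vertices: (12.232,78.741) → (6.557,75.770) → (2.903,74.592) → (1.271,75.207) → (1.659,77.616) → (4.069,81.818) → (8.500,87.813) → (14.952,95.602) → (23.425,105.184). Open path.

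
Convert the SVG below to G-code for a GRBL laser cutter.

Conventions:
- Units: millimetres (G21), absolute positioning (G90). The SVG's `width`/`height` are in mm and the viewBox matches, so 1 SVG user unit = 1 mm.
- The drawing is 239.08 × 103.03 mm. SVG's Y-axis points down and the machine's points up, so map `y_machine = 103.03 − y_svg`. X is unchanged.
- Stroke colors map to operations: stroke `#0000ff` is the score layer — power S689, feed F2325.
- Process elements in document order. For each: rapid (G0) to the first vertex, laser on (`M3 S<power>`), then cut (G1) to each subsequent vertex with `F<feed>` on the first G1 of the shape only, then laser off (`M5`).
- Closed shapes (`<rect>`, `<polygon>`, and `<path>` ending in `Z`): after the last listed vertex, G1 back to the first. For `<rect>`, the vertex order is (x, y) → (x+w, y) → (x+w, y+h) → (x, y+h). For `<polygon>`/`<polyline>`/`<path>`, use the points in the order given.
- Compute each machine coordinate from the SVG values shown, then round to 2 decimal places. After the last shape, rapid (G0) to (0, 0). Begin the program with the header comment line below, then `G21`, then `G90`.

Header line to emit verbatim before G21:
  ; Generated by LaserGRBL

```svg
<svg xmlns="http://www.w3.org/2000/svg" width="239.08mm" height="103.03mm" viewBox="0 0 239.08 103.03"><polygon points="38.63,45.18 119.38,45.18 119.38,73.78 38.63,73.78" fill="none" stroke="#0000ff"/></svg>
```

; Generated by LaserGRBL
G21
G90
G0 X38.63 Y57.85
M3 S689
G1 X119.38 Y57.85 F2325
G1 X119.38 Y29.25
G1 X38.63 Y29.25
G1 X38.63 Y57.85
M5
G0 X0.00 Y0.00

Since the viewBox matches the mm dimensions, user units are millimetres directly. The only transform is the Y-flip y_m = 103.03 − y_svg.

Shape 1 is a rectangle drawn with `<polygon>`. Its stroke #0000ff means score at S689, F2325. After flipping Y the toolpath is (38.63,57.85) → (119.38,57.85) → (119.38,29.25) → (38.63,29.25) → (38.63,57.85), returning to the start.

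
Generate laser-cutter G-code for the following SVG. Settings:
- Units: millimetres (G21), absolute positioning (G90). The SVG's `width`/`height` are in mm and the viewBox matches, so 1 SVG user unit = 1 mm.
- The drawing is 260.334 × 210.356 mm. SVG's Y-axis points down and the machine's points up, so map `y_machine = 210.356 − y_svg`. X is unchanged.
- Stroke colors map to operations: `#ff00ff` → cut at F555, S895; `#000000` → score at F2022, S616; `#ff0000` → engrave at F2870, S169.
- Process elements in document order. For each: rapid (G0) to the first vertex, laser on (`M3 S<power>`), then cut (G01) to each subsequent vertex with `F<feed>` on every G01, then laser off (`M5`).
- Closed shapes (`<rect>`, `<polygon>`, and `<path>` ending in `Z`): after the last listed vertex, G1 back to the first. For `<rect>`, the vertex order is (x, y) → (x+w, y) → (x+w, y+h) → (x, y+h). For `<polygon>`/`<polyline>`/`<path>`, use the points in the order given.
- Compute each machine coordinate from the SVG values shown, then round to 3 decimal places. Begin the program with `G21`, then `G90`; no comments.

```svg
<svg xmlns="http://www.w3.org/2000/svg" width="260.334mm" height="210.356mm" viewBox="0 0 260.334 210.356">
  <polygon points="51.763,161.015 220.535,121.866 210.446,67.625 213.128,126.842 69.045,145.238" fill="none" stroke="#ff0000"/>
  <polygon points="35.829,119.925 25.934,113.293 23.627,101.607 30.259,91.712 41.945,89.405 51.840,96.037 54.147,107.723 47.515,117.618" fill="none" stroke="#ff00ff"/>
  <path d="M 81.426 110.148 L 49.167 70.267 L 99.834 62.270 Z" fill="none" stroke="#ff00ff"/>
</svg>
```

G21
G90
G0 X51.763 Y49.341
M3 S169
G01 X220.535 Y88.490 F2870
G01 X210.446 Y142.731 F2870
G01 X213.128 Y83.514 F2870
G01 X69.045 Y65.118 F2870
G01 X51.763 Y49.341 F2870
M5
G0 X35.829 Y90.431
M3 S895
G01 X25.934 Y97.063 F555
G01 X23.627 Y108.749 F555
G01 X30.259 Y118.644 F555
G01 X41.945 Y120.951 F555
G01 X51.840 Y114.319 F555
G01 X54.147 Y102.633 F555
G01 X47.515 Y92.738 F555
G01 X35.829 Y90.431 F555
M5
G0 X81.426 Y100.208
M3 S895
G01 X49.167 Y140.089 F555
G01 X99.834 Y148.086 F555
G01 X81.426 Y100.208 F555
M5

Since the viewBox matches the mm dimensions, user units are millimetres directly. The only transform is the Y-flip y_m = 210.356 − y_svg.

Shape 1 is a closed polygon drawn with `<polygon>`. Its stroke #ff0000 means engrave at S169, F2870. After flipping Y the toolpath is (51.763,49.341) → (220.535,88.490) → (210.446,142.731) → (213.128,83.514) → (69.045,65.118) → (51.763,49.341), returning to the start.

Shape 2 is a regular polygon drawn with `<polygon>`. Its stroke #ff00ff means cut at S895, F555. After flipping Y the toolpath is (35.829,90.431) → (25.934,97.063) → (23.627,108.749) → (30.259,118.644) → (41.945,120.951) → (51.840,114.319) → (54.147,102.633) → (47.515,92.738) → (35.829,90.431), returning to the start.

Shape 3 is a regular polygon drawn with `<path>`. Its stroke #ff00ff means cut at S895, F555. After flipping Y the toolpath is (81.426,100.208) → (49.167,140.089) → (99.834,148.086) → (81.426,100.208), returning to the start.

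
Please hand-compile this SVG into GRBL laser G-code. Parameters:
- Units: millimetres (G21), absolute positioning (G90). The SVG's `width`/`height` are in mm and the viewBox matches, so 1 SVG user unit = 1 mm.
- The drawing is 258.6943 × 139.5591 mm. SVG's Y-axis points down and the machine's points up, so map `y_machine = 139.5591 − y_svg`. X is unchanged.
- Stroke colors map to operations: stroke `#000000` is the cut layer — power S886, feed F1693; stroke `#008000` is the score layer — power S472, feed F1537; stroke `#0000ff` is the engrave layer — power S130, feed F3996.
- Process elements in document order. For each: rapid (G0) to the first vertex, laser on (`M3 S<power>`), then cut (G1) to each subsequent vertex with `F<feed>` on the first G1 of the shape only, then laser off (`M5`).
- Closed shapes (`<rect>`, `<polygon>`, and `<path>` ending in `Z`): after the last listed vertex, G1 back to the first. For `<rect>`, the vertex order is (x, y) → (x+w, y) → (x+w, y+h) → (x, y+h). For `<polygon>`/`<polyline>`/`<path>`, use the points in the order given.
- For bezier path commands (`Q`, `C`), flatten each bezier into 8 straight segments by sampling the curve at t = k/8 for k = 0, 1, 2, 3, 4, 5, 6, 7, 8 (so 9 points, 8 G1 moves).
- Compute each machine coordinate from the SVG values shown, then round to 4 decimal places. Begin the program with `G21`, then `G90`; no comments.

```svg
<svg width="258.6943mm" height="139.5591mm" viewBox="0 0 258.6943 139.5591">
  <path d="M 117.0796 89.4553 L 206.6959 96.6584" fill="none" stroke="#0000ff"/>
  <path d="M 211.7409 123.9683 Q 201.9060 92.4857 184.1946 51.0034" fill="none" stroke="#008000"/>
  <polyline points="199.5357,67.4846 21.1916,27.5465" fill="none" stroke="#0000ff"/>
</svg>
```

G21
G90
G0 X117.0796 Y50.1038
M3 S130
G1 X206.6959 Y42.9007 F3996
M5
G0 X211.7409 Y15.5908
M3 S472
G1 X209.1591 Y23.6177 F1537
G1 X206.3312 Y31.9571
G1 X203.2571 Y40.6090
G1 X199.9369 Y49.5733
G1 X196.3705 Y58.8502
G1 X192.5580 Y68.4395
G1 X188.4994 Y78.3414
G1 X184.1946 Y88.5557
M5
G0 X199.5357 Y72.0745
M3 S130
G1 X21.1916 Y112.0126 F3996
M5

viewBox `0 0 258.6943 139.5591` with mm width/height → 1 unit = 1 mm. Flip: y_m = 139.5591 − y_svg.

**Shape 1** — `<path>` line segment, stroke `#0000ff` → engrave (S130, F3996). Machine vertices: (117.0796,50.1038) → (206.6959,42.9007). Open path.

**Shape 2** — `<path>` quadratic bezier, stroke `#008000` → score (S472, F1537). Control points (SVG): P0=(211.7409,123.9683), P1=(201.9060,92.4857), P2=(184.1946,51.0034); sampled at t=k/8. Machine vertices: (211.7409,15.5908) → (209.1591,23.6177) → (206.3312,31.9571) → (203.2571,40.6090) → (199.9369,49.5733) → (196.3705,58.8502) → (192.5580,68.4395) → (188.4994,78.3414) → (184.1946,88.5557). Open path.

**Shape 3** — `<polyline>` line segment, stroke `#0000ff` → engrave (S130, F3996). Machine vertices: (199.5357,72.0745) → (21.1916,112.0126). Open path.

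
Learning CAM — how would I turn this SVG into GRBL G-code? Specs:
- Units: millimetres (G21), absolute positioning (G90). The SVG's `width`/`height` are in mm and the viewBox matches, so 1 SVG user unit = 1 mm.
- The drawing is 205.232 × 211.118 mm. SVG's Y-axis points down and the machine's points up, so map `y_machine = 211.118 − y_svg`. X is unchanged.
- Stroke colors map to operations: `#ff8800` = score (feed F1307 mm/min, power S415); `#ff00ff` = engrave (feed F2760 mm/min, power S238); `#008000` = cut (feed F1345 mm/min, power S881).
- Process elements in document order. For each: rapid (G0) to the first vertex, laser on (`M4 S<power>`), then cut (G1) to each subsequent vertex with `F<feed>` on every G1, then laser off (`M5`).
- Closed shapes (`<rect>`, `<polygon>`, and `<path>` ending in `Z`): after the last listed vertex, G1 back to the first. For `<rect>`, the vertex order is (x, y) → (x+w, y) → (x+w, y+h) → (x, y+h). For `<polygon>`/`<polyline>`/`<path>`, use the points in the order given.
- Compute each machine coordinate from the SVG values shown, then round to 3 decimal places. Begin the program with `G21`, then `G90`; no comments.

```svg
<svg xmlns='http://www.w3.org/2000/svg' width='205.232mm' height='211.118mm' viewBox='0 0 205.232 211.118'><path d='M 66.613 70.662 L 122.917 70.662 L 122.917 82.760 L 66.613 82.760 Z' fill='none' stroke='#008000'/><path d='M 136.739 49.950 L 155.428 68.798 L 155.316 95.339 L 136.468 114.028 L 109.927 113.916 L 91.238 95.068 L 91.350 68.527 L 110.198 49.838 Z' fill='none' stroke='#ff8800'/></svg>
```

viewBox `0 0 205.232 211.118` with mm width/height → 1 unit = 1 mm. Flip: y_m = 211.118 − y_svg.

**Shape 1** — `<path>` rectangle, stroke `#008000` → cut (S881, F1345). Machine vertices: (66.613,140.456) → (122.917,140.456) → (122.917,128.358) → (66.613,128.358) → (66.613,140.456). Closed: final G1 returns to the first vertex.

**Shape 2** — `<path>` regular polygon, stroke `#ff8800` → score (S415, F1307). Machine vertices: (136.739,161.168) → (155.428,142.320) → (155.316,115.779) → (136.468,97.090) → (109.927,97.202) → (91.238,116.050) → (91.350,142.591) → (110.198,161.280) → (136.739,161.168). Closed: final G1 returns to the first vertex.

G21
G90
G0 X66.613 Y140.456
M4 S881
G1 X122.917 Y140.456 F1345
G1 X122.917 Y128.358 F1345
G1 X66.613 Y128.358 F1345
G1 X66.613 Y140.456 F1345
M5
G0 X136.739 Y161.168
M4 S415
G1 X155.428 Y142.320 F1307
G1 X155.316 Y115.779 F1307
G1 X136.468 Y97.090 F1307
G1 X109.927 Y97.202 F1307
G1 X91.238 Y116.050 F1307
G1 X91.350 Y142.591 F1307
G1 X110.198 Y161.280 F1307
G1 X136.739 Y161.168 F1307
M5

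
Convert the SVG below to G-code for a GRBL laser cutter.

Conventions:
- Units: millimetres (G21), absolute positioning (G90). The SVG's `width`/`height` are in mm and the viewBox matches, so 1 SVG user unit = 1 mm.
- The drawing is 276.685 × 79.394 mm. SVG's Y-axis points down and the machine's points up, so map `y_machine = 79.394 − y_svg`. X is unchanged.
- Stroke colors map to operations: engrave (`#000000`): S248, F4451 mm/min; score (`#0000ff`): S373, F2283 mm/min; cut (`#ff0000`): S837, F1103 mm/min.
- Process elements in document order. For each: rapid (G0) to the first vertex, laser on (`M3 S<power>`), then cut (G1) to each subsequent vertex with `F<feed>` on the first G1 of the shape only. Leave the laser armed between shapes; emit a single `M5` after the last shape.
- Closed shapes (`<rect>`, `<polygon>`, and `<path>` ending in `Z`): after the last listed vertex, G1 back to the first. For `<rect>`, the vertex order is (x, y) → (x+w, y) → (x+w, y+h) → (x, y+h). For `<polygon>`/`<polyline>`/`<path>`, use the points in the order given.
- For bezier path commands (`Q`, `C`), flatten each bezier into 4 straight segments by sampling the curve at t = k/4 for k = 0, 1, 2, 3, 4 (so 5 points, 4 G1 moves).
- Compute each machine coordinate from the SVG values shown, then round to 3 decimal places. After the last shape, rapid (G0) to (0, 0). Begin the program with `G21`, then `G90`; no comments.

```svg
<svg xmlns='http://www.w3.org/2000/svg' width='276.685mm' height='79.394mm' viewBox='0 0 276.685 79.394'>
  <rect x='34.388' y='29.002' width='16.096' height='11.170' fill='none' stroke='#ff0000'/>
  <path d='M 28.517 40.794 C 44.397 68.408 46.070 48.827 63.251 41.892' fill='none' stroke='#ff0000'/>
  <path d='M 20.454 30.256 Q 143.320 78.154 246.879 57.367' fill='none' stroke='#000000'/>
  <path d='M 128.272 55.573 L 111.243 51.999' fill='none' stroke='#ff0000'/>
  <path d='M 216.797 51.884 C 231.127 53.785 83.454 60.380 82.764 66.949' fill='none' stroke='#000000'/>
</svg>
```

Since the viewBox matches the mm dimensions, user units are millimetres directly. The only transform is the Y-flip y_m = 79.394 − y_svg.

Shape 1 is a rectangle drawn with `<rect>`. Its stroke #ff0000 means cut at S837, F1103. After flipping Y the toolpath is (34.388,50.392) → (50.484,50.392) → (50.484,39.222) → (34.388,39.222) → (34.388,50.392), returning to the start.

Shape 2 is a cubic bezier drawn with `<path>`. Its stroke #ff0000 means cut at S837, F1103. After flipping Y the toolpath is (28.517,38.600) → (38.227,25.804) → (45.396,25.095) → (52.809,30.865) → (63.251,37.502).

Shape 3 is a quadratic bezier drawn with `<path>`. Its stroke #000000 means engrave at S248, F4451. After flipping Y the toolpath is (20.454,49.138) → (80.680,29.482) → (138.493,18.411) → (193.893,15.926) → (246.879,22.027).

Shape 4 is a line segment drawn with `<path>`. Its stroke #ff0000 means cut at S837, F1103. After flipping Y the toolpath is (128.272,23.821) → (111.243,27.395).

Shape 5 is a cubic bezier drawn with `<path>`. Its stroke #000000 means engrave at S248, F4451. After flipping Y the toolpath is (216.797,27.510) → (201.997,25.278) → (155.413,21.728) → (106.013,17.303) → (82.764,12.445).

G21
G90
G0 X34.388 Y50.392
M3 S837
G1 X50.484 Y50.392 F1103
G1 X50.484 Y39.222
G1 X34.388 Y39.222
G1 X34.388 Y50.392
G0 X28.517 Y38.600
M3 S837
G1 X38.227 Y25.804 F1103
G1 X45.396 Y25.095
G1 X52.809 Y30.865
G1 X63.251 Y37.502
G0 X20.454 Y49.138
M3 S248
G1 X80.680 Y29.482 F4451
G1 X138.493 Y18.411
G1 X193.893 Y15.926
G1 X246.879 Y22.027
G0 X128.272 Y23.821
M3 S837
G1 X111.243 Y27.395 F1103
G0 X216.797 Y27.510
M3 S248
G1 X201.997 Y25.278 F4451
G1 X155.413 Y21.728
G1 X106.013 Y17.303
G1 X82.764 Y12.445
M5
G0 X0.000 Y0.000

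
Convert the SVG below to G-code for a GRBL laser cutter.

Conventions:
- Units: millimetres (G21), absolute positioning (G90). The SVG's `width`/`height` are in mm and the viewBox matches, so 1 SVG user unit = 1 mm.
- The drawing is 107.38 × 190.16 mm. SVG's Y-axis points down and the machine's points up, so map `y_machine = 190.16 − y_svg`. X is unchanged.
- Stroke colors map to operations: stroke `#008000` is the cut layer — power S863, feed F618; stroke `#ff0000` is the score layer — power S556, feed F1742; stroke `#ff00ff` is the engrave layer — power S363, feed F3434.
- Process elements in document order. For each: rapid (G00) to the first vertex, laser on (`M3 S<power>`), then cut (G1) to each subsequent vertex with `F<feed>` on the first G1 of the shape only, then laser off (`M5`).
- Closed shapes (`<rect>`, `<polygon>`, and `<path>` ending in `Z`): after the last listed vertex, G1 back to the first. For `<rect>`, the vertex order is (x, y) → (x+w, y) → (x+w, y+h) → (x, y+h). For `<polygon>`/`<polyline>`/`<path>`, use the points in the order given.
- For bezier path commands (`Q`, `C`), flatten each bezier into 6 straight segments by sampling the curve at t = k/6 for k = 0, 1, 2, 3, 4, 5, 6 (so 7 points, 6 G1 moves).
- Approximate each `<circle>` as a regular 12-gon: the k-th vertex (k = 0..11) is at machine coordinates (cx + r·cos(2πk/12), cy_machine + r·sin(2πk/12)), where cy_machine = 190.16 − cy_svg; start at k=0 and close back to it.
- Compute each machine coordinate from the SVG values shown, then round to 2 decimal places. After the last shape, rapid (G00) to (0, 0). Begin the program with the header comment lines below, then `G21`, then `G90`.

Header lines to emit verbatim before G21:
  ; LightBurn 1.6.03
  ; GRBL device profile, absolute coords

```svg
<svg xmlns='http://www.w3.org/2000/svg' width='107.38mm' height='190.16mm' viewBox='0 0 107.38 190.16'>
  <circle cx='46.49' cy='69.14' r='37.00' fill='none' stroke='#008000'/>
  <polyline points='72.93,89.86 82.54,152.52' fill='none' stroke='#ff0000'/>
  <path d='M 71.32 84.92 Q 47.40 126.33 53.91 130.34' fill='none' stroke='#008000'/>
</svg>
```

; LightBurn 1.6.03
; GRBL device profile, absolute coords
G21
G90
G00 X83.49 Y121.02
M3 S863
G1 X78.53 Y139.52 F618
G1 X64.99 Y153.06
G1 X46.49 Y158.02
G1 X27.99 Y153.06
G1 X14.45 Y139.52
G1 X9.49 Y121.02
G1 X14.45 Y102.52
G1 X27.99 Y88.98
G1 X46.49 Y84.02
G1 X64.99 Y88.98
G1 X78.53 Y102.52
G1 X83.49 Y121.02
M5
G00 X72.93 Y100.30
M3 S556
G1 X82.54 Y37.64 F1742
M5
G00 X71.32 Y105.24
M3 S863
G1 X64.19 Y92.48 F618
G1 X58.75 Y81.79
G1 X55.01 Y73.18
G1 X52.95 Y66.65
G1 X52.59 Y62.20
G1 X53.91 Y59.82
M5
G00 X0.00 Y0.00

viewBox `0 0 107.38 190.16` with mm width/height → 1 unit = 1 mm. Flip: y_m = 190.16 − y_svg.

**Shape 1** — `<circle>` circle, stroke `#008000` → cut (S863, F618). Machine vertices: (83.49,121.02) → (78.53,139.52) → (64.99,153.06) → (46.49,158.02) → (27.99,153.06) → (14.45,139.52) → (9.49,121.02) → (14.45,102.52) → (27.99,88.98) → (46.49,84.02) → (64.99,88.98) → (78.53,102.52) → (83.49,121.02). Closed: final G1 returns to the first vertex.

**Shape 2** — `<polyline>` line segment, stroke `#ff0000` → score (S556, F1742). Machine vertices: (72.93,100.30) → (82.54,37.64). Open path.

**Shape 3** — `<path>` quadratic bezier, stroke `#008000` → cut (S863, F618). Control points (SVG): P0=(71.32,84.92), P1=(47.40,126.33), P2=(53.91,130.34); sampled at t=k/6. Machine vertices: (71.32,105.24) → (64.19,92.48) → (58.75,81.79) → (55.01,73.18) → (52.95,66.65) → (52.59,62.20) → (53.91,59.82). Open path.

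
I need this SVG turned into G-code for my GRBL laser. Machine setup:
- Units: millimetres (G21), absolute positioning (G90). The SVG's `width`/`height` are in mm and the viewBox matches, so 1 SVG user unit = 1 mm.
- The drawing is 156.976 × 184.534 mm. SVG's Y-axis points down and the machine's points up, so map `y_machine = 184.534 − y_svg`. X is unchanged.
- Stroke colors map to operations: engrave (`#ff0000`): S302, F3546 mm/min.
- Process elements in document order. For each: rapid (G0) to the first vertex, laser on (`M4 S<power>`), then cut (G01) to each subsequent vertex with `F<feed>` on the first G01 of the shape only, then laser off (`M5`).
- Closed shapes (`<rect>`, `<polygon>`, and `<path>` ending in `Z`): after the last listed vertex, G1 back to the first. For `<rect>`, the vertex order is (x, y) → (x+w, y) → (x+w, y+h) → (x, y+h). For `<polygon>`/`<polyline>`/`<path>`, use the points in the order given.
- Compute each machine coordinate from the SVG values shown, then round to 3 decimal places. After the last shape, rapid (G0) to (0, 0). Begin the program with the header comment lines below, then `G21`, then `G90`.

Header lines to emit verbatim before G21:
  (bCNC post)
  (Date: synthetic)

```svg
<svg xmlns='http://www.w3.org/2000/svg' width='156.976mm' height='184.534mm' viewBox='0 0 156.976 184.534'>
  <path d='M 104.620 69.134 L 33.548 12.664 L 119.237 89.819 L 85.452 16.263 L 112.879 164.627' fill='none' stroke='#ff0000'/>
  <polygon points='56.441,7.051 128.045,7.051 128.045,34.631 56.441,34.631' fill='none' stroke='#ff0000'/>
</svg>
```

Since the viewBox matches the mm dimensions, user units are millimetres directly. The only transform is the Y-flip y_m = 184.534 − y_svg.

Shape 1 is a open polyline drawn with `<path>`. Its stroke #ff0000 means engrave at S302, F3546. After flipping Y the toolpath is (104.620,115.400) → (33.548,171.870) → (119.237,94.715) → (85.452,168.271) → (112.879,19.907).

Shape 2 is a rectangle drawn with `<polygon>`. Its stroke #ff0000 means engrave at S302, F3546. After flipping Y the toolpath is (56.441,177.483) → (128.045,177.483) → (128.045,149.903) → (56.441,149.903) → (56.441,177.483), returning to the start.

(bCNC post)
(Date: synthetic)
G21
G90
G0 X104.620 Y115.400
M4 S302
G01 X33.548 Y171.870 F3546
G01 X119.237 Y94.715
G01 X85.452 Y168.271
G01 X112.879 Y19.907
M5
G0 X56.441 Y177.483
M4 S302
G01 X128.045 Y177.483 F3546
G01 X128.045 Y149.903
G01 X56.441 Y149.903
G01 X56.441 Y177.483
M5
G0 X0.000 Y0.000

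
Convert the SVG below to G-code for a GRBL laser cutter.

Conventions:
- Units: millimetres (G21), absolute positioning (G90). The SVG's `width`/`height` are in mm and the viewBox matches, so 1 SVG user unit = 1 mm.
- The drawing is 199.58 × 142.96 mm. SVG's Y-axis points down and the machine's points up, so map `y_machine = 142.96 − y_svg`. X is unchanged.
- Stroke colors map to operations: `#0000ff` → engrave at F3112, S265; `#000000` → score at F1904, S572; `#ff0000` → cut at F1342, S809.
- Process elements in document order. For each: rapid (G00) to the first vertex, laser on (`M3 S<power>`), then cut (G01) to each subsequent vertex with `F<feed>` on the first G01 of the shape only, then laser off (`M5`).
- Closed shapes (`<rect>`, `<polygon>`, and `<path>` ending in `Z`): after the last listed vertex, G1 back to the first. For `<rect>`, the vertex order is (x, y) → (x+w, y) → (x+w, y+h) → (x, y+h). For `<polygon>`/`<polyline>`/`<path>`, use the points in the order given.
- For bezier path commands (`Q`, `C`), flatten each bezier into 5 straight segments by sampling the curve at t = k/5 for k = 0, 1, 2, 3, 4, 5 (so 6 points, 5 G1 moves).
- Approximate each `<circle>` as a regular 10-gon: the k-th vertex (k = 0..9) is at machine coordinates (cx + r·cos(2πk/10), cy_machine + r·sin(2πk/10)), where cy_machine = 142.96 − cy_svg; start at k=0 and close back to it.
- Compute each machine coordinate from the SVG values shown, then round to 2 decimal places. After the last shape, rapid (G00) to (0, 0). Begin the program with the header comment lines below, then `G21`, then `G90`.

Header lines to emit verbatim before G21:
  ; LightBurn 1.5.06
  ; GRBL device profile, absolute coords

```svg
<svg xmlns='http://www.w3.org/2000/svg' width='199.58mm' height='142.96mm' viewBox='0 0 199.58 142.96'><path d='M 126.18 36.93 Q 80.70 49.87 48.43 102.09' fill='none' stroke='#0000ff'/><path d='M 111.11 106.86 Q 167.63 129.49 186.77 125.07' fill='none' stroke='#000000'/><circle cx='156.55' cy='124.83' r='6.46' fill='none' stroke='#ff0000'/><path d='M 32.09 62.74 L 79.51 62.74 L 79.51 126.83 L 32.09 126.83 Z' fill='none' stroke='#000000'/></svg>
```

; LightBurn 1.5.06
; GRBL device profile, absolute coords
G21
G90
G00 X126.18 Y106.03
M3 S265
G01 X108.52 Y99.28 F3112
G01 X91.91 Y89.39
G01 X76.36 Y76.36
G01 X61.87 Y60.19
G01 X48.43 Y40.87
M5
G00 X111.11 Y36.10
M3 S572
G01 X132.22 Y28.13 F1904
G01 X150.35 Y22.32
G01 X165.48 Y18.68
G01 X177.62 Y17.20
G01 X186.77 Y17.89
M5
G00 X163.01 Y18.13
M3 S809
G01 X161.78 Y21.93 F1342
G01 X158.55 Y24.27
G01 X154.55 Y24.27
G01 X151.32 Y21.93
G01 X150.09 Y18.13
G01 X151.32 Y14.33
G01 X154.55 Y11.99
G01 X158.55 Y11.99
G01 X161.78 Y14.33
G01 X163.01 Y18.13
M5
G00 X32.09 Y80.22
M3 S572
G01 X79.51 Y80.22 F1904
G01 X79.51 Y16.13
G01 X32.09 Y16.13
G01 X32.09 Y80.22
M5
G00 X0.00 Y0.00

1 u = 1 mm; y_m = 142.96 − y.

[1] `<path>` quadratic bezier, #0000ff→engrave S265 F3112: (126.18,106.03) → (108.52,99.28) → (91.91,89.39) → (76.36,76.36) → (61.87,60.19) → (48.43,40.87)

[2] `<path>` quadratic bezier, #000000→score S572 F1904: (111.11,36.10) → (132.22,28.13) → (150.35,22.32) → (165.48,18.68) → (177.62,17.20) → (186.77,17.89)

[3] `<circle>` circle, #ff0000→cut S809 F1342: (163.01,18.13) → (161.78,21.93) → (158.55,24.27) → (154.55,24.27) → (151.32,21.93) → (150.09,18.13) → (151.32,14.33) → (154.55,11.99) → (158.55,11.99) → (161.78,14.33) → (163.01,18.13) (closed)

[4] `<path>` rectangle, #000000→score S572 F1904: (32.09,80.22) → (79.51,80.22) → (79.51,16.13) → (32.09,16.13) → (32.09,80.22) (closed)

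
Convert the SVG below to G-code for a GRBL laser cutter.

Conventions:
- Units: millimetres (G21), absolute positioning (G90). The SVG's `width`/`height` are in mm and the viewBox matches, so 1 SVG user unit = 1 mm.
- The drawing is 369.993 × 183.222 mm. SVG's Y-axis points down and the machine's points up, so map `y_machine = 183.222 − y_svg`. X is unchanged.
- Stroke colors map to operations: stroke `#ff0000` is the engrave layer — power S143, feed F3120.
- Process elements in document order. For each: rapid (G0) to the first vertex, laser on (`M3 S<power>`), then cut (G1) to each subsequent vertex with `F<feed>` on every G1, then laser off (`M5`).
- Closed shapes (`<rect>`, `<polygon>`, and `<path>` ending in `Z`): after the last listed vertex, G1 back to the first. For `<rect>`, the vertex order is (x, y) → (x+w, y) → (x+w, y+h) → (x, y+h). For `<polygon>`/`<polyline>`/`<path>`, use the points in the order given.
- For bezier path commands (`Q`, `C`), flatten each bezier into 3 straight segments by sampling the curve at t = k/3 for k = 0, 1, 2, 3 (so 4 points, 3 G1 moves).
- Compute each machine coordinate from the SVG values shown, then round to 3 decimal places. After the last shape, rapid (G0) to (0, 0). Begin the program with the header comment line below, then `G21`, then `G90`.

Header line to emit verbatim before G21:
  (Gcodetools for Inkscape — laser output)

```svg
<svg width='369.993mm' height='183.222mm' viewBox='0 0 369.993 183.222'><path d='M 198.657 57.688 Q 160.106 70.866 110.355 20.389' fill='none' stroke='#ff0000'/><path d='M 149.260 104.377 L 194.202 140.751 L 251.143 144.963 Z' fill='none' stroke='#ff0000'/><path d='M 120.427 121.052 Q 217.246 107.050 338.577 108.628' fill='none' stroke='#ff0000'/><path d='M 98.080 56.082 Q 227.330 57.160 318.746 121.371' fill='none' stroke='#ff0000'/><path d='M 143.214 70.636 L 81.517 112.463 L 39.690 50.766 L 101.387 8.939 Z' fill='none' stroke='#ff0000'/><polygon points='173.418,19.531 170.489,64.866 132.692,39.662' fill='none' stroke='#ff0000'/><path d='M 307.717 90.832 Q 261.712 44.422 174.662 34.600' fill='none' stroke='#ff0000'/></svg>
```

(Gcodetools for Inkscape — laser output)
G21
G90
G0 X198.657 Y125.534
M3 S143
G1 X171.712 Y123.821 F3120
G1 X142.278 Y136.254 F3120
G1 X110.355 Y162.833 F3120
M5
G0 X149.260 Y78.845
M3 S143
G1 X194.202 Y42.471 F3120
G1 X251.143 Y38.259 F3120
G1 X149.260 Y78.845 F3120
M5
G0 X120.427 Y62.170
M3 S143
G1 X187.697 Y69.774 F3120
G1 X260.413 Y73.915 F3120
G1 X338.577 Y74.594 F3120
M5
G0 X98.080 Y127.140
M3 S143
G1 X180.043 Y119.407 F3120
G1 X253.598 Y97.644 F3120
G1 X318.746 Y61.851 F3120
M5
G0 X143.214 Y112.586
M3 S143
G1 X81.517 Y70.759 F3120
G1 X39.690 Y132.456 F3120
G1 X101.387 Y174.283 F3120
G1 X143.214 Y112.586 F3120
M5
G0 X173.418 Y163.691
M3 S143
G1 X170.489 Y118.356 F3120
G1 X132.692 Y143.560 F3120
G1 X173.418 Y163.691 F3120
M5
G0 X307.717 Y92.390
M3 S143
G1 X272.486 Y119.265 F3120
G1 X228.135 Y138.009 F3120
G1 X174.662 Y148.622 F3120
M5
G0 X0.000 Y0.000

1 u = 1 mm; y_m = 183.222 − y.

[1] `<path>` quadratic bezier, #ff0000→engrave S143 F3120: (198.657,125.534) → (171.712,123.821) → (142.278,136.254) → (110.355,162.833)

[2] `<path>` closed polygon, #ff0000→engrave S143 F3120: (149.260,78.845) → (194.202,42.471) → (251.143,38.259) → (149.260,78.845) (closed)

[3] `<path>` quadratic bezier, #ff0000→engrave S143 F3120: (120.427,62.170) → (187.697,69.774) → (260.413,73.915) → (338.577,74.594)

[4] `<path>` quadratic bezier, #ff0000→engrave S143 F3120: (98.080,127.140) → (180.043,119.407) → (253.598,97.644) → (318.746,61.851)

[5] `<path>` regular polygon, #ff0000→engrave S143 F3120: (143.214,112.586) → (81.517,70.759) → (39.690,132.456) → (101.387,174.283) → (143.214,112.586) (closed)

[6] `<polygon>` regular polygon, #ff0000→engrave S143 F3120: (173.418,163.691) → (170.489,118.356) → (132.692,143.560) → (173.418,163.691) (closed)

[7] `<path>` quadratic bezier, #ff0000→engrave S143 F3120: (307.717,92.390) → (272.486,119.265) → (228.135,138.009) → (174.662,148.622)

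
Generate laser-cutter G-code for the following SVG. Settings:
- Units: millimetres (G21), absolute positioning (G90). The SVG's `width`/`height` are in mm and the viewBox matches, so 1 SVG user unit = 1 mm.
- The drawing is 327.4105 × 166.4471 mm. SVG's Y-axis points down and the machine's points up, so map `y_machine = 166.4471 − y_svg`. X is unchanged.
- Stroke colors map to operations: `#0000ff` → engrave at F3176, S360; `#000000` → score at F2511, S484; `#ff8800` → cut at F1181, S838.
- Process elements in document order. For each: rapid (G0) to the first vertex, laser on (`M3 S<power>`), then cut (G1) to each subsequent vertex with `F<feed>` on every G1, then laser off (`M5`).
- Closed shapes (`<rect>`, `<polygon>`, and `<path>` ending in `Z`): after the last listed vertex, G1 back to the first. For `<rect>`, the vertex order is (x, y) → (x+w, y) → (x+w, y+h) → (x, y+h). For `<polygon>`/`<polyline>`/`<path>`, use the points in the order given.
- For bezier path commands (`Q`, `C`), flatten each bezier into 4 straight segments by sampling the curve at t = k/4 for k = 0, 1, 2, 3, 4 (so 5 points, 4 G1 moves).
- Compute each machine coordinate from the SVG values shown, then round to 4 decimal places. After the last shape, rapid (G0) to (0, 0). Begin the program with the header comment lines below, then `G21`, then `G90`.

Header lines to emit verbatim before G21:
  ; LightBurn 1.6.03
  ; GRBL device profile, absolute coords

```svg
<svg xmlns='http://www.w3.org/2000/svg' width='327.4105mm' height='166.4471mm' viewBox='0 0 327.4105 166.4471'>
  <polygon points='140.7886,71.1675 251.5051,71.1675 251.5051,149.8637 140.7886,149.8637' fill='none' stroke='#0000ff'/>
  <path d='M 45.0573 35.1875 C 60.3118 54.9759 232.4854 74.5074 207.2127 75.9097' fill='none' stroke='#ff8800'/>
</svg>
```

; LightBurn 1.6.03
; GRBL device profile, absolute coords
G21
G90
G0 X140.7886 Y95.2796
M3 S360
G1 X251.5051 Y95.2796 F3176
G1 X251.5051 Y16.5834 F3176
G1 X140.7886 Y16.5834 F3176
G1 X140.7886 Y95.2796 F3176
M5
G0 X45.0573 Y131.2596
M3 S838
G1 X80.3835 Y116.7457 F1181
G1 X141.3327 Y104.0037 F1181
G1 X194.6830 Y94.7091 F1181
G1 X207.2127 Y90.5374 F1181
M5
G0 X0.0000 Y0.0000

Since the viewBox matches the mm dimensions, user units are millimetres directly. The only transform is the Y-flip y_m = 166.4471 − y_svg.

Shape 1 is a rectangle drawn with `<polygon>`. Its stroke #0000ff means engrave at S360, F3176. After flipping Y the toolpath is (140.7886,95.2796) → (251.5051,95.2796) → (251.5051,16.5834) → (140.7886,16.5834) → (140.7886,95.2796), returning to the start.

Shape 2 is a cubic bezier drawn with `<path>`. Its stroke #ff8800 means cut at S838, F1181. After flipping Y the toolpath is (45.0573,131.2596) → (80.3835,116.7457) → (141.3327,104.0037) → (194.6830,94.7091) → (207.2127,90.5374).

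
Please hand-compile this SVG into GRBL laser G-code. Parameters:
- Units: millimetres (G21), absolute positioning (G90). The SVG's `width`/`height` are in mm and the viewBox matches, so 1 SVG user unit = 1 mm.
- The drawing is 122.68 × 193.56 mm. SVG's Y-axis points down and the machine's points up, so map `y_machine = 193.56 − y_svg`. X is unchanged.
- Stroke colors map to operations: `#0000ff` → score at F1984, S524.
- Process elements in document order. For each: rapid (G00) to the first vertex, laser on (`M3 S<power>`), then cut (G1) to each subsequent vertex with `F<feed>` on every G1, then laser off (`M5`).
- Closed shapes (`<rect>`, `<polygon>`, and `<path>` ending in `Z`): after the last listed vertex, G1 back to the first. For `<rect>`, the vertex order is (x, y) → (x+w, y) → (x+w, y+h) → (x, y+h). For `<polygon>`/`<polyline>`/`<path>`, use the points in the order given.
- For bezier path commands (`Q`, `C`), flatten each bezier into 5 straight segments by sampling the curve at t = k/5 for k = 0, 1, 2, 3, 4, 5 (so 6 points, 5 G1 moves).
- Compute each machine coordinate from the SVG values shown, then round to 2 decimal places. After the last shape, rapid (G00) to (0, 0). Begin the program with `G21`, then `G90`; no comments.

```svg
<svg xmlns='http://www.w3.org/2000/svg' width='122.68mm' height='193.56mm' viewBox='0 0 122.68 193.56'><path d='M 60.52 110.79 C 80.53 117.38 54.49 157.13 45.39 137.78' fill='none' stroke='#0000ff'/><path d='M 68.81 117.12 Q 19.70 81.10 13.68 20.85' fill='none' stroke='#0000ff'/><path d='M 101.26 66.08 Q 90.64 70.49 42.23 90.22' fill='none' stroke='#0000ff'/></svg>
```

G21
G90
G00 X60.52 Y82.77
M3 S524
G1 X67.50 Y75.57 F1984
G1 X66.46 Y64.85 F1984
G1 X60.41 Y55.02 F1984
G1 X52.38 Y50.52 F1984
G1 X45.39 Y55.78 F1984
M5
G00 X68.81 Y76.44
M3 S524
G1 X50.89 Y91.82 F1984
G1 X36.42 Y109.13 F1984
G1 X25.39 Y128.39 F1984
G1 X17.81 Y149.58 F1984
G1 X13.68 Y172.71 F1984
M5
G00 X101.26 Y127.48
M3 S524
G1 X95.50 Y125.10 F1984
G1 X86.72 Y121.50 F1984
G1 X74.91 Y116.67 F1984
G1 X60.08 Y110.62 F1984
G1 X42.23 Y103.34 F1984
M5
G00 X0.00 Y0.00

1 u = 1 mm; y_m = 193.56 − y.

[1] `<path>` cubic bezier, #0000ff→score S524 F1984: (60.52,82.77) → (67.50,75.57) → (66.46,64.85) → (60.41,55.02) → (52.38,50.52) → (45.39,55.78)

[2] `<path>` quadratic bezier, #0000ff→score S524 F1984: (68.81,76.44) → (50.89,91.82) → (36.42,109.13) → (25.39,128.39) → (17.81,149.58) → (13.68,172.71)

[3] `<path>` quadratic bezier, #0000ff→score S524 F1984: (101.26,127.48) → (95.50,125.10) → (86.72,121.50) → (74.91,116.67) → (60.08,110.62) → (42.23,103.34)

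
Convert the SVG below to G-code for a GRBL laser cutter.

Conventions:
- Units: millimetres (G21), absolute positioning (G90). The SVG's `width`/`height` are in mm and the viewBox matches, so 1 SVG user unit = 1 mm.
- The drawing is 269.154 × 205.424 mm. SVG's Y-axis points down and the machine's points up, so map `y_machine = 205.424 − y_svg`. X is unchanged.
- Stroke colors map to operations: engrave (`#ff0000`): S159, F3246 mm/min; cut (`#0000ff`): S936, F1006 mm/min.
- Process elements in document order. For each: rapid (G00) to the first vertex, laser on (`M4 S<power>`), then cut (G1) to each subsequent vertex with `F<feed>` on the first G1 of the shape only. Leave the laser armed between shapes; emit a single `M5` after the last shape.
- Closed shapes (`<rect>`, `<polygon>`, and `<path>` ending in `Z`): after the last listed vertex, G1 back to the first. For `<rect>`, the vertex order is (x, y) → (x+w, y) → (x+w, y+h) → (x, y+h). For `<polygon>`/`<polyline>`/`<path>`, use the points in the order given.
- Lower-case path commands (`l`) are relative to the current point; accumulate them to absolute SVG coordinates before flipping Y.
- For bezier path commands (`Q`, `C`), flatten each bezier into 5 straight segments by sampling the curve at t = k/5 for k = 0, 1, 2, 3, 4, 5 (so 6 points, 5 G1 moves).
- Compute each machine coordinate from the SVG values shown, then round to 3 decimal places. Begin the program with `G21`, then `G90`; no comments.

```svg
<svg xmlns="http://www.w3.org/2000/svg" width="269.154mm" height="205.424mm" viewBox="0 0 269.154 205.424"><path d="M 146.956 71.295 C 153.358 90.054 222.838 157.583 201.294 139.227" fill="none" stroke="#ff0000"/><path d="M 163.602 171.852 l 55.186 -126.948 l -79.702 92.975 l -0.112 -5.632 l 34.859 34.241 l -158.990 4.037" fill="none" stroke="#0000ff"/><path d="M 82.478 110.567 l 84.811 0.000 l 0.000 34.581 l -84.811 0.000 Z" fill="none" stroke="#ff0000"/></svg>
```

1 u = 1 mm; y_m = 205.424 − y.

[1] `<path>` cubic bezier, #ff0000→engrave S159 F3246: (146.956,134.129) → (157.134,118.098) → (175.053,96.827) → (193.318,76.777) → (204.530,64.412) → (201.294,66.197)

[2] `<path>` open polyline, #0000ff→cut S936 F1006: (163.602,33.572) → (218.788,160.520) → (139.086,67.545) → (138.974,73.177) → (173.833,38.936) → (14.843,34.899)

[3] `<path>` rectangle, #ff0000→engrave S159 F3246: (82.478,94.857) → (167.289,94.857) → (167.289,60.276) → (82.478,60.276) → (82.478,94.857) (closed)

G21
G90
G00 X146.956 Y134.129
M4 S159
G1 X157.134 Y118.098 F3246
G1 X175.053 Y96.827
G1 X193.318 Y76.777
G1 X204.530 Y64.412
G1 X201.294 Y66.197
G00 X163.602 Y33.572
M4 S936
G1 X218.788 Y160.520 F1006
G1 X139.086 Y67.545
G1 X138.974 Y73.177
G1 X173.833 Y38.936
G1 X14.843 Y34.899
G00 X82.478 Y94.857
M4 S159
G1 X167.289 Y94.857 F3246
G1 X167.289 Y60.276
G1 X82.478 Y60.276
G1 X82.478 Y94.857
M5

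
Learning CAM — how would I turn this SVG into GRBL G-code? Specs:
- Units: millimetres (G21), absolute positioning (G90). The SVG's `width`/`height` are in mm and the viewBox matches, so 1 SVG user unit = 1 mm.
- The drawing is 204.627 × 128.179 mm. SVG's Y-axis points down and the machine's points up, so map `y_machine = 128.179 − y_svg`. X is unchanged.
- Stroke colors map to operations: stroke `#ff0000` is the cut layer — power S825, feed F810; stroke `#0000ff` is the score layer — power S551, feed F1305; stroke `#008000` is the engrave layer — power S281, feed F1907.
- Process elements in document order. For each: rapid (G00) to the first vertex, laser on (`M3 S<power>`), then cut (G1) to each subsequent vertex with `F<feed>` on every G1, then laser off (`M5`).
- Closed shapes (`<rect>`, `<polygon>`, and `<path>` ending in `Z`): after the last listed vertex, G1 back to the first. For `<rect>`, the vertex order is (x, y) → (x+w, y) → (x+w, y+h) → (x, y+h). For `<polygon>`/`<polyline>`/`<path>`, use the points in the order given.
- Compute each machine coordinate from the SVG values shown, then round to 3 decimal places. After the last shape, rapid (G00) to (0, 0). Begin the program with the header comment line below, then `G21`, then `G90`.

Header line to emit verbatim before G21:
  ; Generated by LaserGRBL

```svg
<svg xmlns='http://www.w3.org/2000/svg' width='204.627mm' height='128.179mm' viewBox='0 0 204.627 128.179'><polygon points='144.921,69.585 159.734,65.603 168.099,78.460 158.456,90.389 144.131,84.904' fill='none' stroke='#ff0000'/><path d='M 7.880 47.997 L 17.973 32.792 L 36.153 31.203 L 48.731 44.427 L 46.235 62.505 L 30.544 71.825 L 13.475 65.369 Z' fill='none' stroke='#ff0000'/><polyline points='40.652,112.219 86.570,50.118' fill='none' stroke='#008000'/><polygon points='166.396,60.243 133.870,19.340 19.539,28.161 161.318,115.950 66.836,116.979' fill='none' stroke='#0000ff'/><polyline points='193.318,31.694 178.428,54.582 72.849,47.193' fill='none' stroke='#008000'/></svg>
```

1 u = 1 mm; y_m = 128.179 − y.

[1] `<polygon>` regular polygon, #ff0000→cut S825 F810: (144.921,58.594) → (159.734,62.576) → (168.099,49.719) → (158.456,37.790) → (144.131,43.275) → (144.921,58.594) (closed)

[2] `<path>` regular polygon, #ff0000→cut S825 F810: (7.880,80.182) → (17.973,95.387) → (36.153,96.976) → (48.731,83.752) → (46.235,65.674) → (30.544,56.354) → (13.475,62.810) → (7.880,80.182) (closed)

[3] `<polyline>` line segment, #008000→engrave S281 F1907: (40.652,15.960) → (86.570,78.061)

[4] `<polygon>` closed polygon, #0000ff→score S551 F1305: (166.396,67.936) → (133.870,108.839) → (19.539,100.018) → (161.318,12.229) → (66.836,11.200) → (166.396,67.936) (closed)

[5] `<polyline>` open polyline, #008000→engrave S281 F1907: (193.318,96.485) → (178.428,73.597) → (72.849,80.986)

; Generated by LaserGRBL
G21
G90
G00 X144.921 Y58.594
M3 S825
G1 X159.734 Y62.576 F810
G1 X168.099 Y49.719 F810
G1 X158.456 Y37.790 F810
G1 X144.131 Y43.275 F810
G1 X144.921 Y58.594 F810
M5
G00 X7.880 Y80.182
M3 S825
G1 X17.973 Y95.387 F810
G1 X36.153 Y96.976 F810
G1 X48.731 Y83.752 F810
G1 X46.235 Y65.674 F810
G1 X30.544 Y56.354 F810
G1 X13.475 Y62.810 F810
G1 X7.880 Y80.182 F810
M5
G00 X40.652 Y15.960
M3 S281
G1 X86.570 Y78.061 F1907
M5
G00 X166.396 Y67.936
M3 S551
G1 X133.870 Y108.839 F1305
G1 X19.539 Y100.018 F1305
G1 X161.318 Y12.229 F1305
G1 X66.836 Y11.200 F1305
G1 X166.396 Y67.936 F1305
M5
G00 X193.318 Y96.485
M3 S281
G1 X178.428 Y73.597 F1907
G1 X72.849 Y80.986 F1907
M5
G00 X0.000 Y0.000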